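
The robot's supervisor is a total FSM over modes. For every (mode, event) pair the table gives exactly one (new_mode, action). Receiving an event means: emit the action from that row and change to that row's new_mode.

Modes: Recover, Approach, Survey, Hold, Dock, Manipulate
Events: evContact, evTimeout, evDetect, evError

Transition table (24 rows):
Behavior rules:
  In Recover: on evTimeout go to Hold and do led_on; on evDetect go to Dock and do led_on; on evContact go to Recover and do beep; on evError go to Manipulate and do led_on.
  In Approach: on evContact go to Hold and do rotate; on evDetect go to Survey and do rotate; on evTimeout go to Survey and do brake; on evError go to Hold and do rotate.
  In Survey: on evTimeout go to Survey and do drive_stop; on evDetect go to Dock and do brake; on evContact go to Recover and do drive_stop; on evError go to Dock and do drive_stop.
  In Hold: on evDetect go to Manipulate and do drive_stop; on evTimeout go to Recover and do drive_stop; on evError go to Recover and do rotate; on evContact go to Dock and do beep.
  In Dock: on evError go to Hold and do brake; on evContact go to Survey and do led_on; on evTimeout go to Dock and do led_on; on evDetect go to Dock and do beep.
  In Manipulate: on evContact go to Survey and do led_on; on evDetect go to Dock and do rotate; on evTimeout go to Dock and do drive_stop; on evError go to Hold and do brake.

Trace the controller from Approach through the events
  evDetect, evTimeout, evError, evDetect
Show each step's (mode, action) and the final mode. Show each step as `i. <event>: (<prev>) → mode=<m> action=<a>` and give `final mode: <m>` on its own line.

final mode: Dock

1. evDetect: (Approach) → mode=Survey action=rotate
2. evTimeout: (Survey) → mode=Survey action=drive_stop
3. evError: (Survey) → mode=Dock action=drive_stop
4. evDetect: (Dock) → mode=Dock action=beep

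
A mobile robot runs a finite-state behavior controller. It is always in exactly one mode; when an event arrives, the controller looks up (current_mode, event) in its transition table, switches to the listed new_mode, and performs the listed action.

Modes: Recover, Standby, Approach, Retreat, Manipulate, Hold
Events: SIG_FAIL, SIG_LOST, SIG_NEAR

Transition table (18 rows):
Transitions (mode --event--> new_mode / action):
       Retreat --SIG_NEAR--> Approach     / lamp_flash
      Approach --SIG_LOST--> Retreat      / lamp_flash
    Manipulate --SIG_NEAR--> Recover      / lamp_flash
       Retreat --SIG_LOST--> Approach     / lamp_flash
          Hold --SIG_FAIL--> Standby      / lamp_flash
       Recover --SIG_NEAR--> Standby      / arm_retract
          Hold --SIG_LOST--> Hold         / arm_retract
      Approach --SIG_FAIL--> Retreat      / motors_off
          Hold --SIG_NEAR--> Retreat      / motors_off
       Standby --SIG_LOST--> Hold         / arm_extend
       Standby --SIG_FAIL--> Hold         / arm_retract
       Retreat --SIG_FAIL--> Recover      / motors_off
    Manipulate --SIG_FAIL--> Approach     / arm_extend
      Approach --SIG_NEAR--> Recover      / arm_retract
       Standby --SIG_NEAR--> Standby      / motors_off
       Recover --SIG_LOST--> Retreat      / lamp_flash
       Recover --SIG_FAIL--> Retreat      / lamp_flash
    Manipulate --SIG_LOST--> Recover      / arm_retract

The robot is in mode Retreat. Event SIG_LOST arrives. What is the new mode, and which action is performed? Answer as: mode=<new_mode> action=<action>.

mode=Approach action=lamp_flash

current mode = Retreat; filter table to that mode:
  (Retreat, SIG_NEAR) → (Approach, lamp_flash)
  (Retreat, SIG_LOST) → (Approach, lamp_flash)  ← event matches
  (Retreat, SIG_FAIL) → (Recover, motors_off)
event = SIG_LOST selects (Approach, lamp_flash)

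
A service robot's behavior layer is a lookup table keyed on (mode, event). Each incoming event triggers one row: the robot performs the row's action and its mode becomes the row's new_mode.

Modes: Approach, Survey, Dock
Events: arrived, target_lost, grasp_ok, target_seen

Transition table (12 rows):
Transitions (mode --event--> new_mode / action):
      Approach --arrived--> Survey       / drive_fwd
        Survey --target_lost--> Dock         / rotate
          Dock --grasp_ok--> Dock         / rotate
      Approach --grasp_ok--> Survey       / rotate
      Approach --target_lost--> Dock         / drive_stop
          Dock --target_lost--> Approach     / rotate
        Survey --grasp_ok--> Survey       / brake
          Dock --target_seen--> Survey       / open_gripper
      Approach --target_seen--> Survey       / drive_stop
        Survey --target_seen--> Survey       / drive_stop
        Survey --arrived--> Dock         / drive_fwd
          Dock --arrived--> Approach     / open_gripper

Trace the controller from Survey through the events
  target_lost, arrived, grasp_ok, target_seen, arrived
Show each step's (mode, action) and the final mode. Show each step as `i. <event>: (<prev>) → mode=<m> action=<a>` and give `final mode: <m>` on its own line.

1. target_lost: (Survey) → mode=Dock action=rotate
2. arrived: (Dock) → mode=Approach action=open_gripper
3. grasp_ok: (Approach) → mode=Survey action=rotate
4. target_seen: (Survey) → mode=Survey action=drive_stop
5. arrived: (Survey) → mode=Dock action=drive_fwd

final mode: Dock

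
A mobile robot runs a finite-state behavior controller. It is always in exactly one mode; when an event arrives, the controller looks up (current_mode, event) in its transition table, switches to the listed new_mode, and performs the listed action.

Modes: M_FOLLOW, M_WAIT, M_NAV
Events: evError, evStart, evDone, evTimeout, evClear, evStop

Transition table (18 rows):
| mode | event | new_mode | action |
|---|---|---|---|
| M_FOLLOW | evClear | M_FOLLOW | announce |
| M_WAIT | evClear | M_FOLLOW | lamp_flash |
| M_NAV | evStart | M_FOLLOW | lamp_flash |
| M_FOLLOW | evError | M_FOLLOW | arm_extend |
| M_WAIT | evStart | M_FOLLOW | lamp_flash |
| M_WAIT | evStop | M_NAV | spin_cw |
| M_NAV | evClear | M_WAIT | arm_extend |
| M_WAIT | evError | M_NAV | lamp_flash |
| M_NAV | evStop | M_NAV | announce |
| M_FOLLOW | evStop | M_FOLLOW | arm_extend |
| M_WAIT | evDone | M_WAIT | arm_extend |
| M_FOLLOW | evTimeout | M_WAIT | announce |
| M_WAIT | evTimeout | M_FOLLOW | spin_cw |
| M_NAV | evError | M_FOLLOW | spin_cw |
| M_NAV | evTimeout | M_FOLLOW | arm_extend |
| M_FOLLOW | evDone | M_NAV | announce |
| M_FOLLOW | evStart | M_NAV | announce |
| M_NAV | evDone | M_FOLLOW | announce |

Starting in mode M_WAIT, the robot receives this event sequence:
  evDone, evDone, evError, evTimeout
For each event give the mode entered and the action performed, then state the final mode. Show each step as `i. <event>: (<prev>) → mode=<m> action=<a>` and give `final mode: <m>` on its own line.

1. evDone: (M_WAIT) → mode=M_WAIT action=arm_extend
2. evDone: (M_WAIT) → mode=M_WAIT action=arm_extend
3. evError: (M_WAIT) → mode=M_NAV action=lamp_flash
4. evTimeout: (M_NAV) → mode=M_FOLLOW action=arm_extend

final mode: M_FOLLOW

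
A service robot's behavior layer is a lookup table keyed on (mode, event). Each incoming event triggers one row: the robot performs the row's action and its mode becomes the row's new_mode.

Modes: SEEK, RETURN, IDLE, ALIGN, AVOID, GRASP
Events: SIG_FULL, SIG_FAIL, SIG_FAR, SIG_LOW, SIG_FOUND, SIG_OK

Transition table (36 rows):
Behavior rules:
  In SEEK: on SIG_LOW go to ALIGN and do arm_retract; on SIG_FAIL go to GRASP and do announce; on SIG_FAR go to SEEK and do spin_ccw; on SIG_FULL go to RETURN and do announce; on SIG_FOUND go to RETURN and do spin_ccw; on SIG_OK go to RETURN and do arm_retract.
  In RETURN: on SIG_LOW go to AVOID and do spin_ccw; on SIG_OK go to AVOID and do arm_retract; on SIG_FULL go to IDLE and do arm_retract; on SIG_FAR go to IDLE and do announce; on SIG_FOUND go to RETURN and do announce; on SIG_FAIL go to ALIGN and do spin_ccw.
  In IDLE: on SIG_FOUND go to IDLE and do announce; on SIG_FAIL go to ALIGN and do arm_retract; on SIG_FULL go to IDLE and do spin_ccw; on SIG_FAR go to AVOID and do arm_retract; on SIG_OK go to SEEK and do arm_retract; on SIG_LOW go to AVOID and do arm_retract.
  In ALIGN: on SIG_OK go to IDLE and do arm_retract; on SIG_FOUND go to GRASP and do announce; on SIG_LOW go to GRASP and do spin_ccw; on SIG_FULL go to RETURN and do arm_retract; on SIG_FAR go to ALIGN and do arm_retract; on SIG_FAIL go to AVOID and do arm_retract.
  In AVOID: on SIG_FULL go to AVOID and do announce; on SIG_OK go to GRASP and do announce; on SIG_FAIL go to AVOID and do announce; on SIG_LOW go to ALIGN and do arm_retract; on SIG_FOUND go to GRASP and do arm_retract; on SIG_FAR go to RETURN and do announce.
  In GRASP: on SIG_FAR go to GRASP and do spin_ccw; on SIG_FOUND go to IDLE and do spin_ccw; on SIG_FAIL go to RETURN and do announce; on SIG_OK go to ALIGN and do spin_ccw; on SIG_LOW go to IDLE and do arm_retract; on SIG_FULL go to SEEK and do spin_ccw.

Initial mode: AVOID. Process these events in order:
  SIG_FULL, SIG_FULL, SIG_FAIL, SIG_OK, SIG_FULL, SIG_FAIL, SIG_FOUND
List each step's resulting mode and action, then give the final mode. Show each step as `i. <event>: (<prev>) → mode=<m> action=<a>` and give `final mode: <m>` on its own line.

1. SIG_FULL: (AVOID) → mode=AVOID action=announce
2. SIG_FULL: (AVOID) → mode=AVOID action=announce
3. SIG_FAIL: (AVOID) → mode=AVOID action=announce
4. SIG_OK: (AVOID) → mode=GRASP action=announce
5. SIG_FULL: (GRASP) → mode=SEEK action=spin_ccw
6. SIG_FAIL: (SEEK) → mode=GRASP action=announce
7. SIG_FOUND: (GRASP) → mode=IDLE action=spin_ccw

final mode: IDLE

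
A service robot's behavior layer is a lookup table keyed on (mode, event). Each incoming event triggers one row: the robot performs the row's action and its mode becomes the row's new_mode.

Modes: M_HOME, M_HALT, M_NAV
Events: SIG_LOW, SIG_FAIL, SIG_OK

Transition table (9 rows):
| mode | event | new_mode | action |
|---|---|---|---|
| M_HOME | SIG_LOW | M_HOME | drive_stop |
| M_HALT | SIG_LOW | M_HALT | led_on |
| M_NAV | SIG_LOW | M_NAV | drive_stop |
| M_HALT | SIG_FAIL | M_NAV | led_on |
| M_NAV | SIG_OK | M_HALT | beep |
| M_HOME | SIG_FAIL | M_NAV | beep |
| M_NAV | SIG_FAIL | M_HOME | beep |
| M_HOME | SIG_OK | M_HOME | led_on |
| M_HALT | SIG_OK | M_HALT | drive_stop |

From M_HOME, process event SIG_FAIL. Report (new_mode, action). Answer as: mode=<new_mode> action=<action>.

current mode = M_HOME; filter table to that mode:
  (M_HOME, SIG_LOW) → (M_HOME, drive_stop)
  (M_HOME, SIG_FAIL) → (M_NAV, beep)  ← event matches
  (M_HOME, SIG_OK) → (M_HOME, led_on)
event = SIG_FAIL selects (M_NAV, beep)

mode=M_NAV action=beep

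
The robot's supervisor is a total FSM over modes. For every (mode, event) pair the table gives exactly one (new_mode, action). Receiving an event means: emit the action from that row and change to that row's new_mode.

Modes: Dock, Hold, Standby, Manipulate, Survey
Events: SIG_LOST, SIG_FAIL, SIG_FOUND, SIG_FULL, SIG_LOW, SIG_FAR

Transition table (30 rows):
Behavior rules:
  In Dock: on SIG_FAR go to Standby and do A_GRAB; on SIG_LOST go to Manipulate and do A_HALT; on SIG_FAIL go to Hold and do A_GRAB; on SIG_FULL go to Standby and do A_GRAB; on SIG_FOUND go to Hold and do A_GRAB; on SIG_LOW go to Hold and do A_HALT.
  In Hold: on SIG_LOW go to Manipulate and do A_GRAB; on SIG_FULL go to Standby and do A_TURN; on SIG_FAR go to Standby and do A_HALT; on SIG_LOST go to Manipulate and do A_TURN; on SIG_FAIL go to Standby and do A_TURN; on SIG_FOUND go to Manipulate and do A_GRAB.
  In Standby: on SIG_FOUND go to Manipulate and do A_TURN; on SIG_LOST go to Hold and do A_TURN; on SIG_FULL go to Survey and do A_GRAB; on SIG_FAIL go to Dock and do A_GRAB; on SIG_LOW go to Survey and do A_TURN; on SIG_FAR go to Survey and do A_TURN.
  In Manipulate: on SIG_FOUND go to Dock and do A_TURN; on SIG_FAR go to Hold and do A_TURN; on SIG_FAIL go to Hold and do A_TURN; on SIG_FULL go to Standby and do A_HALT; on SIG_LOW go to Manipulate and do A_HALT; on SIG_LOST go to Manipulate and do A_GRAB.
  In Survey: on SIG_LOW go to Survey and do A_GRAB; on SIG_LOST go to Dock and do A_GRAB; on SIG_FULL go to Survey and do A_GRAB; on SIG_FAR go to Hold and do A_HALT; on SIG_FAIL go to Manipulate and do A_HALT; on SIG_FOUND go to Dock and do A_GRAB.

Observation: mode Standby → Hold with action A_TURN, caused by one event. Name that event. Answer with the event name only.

SIG_LOST

try SIG_LOST: (Standby, SIG_LOST) → (Hold, A_TURN)  ← matches
try SIG_FAIL: (Standby, SIG_FAIL) → (Dock, A_GRAB)
try SIG_FOUND: (Standby, SIG_FOUND) → (Manipulate, A_TURN)
try SIG_FULL: (Standby, SIG_FULL) → (Survey, A_GRAB)
try SIG_LOW: (Standby, SIG_LOW) → (Survey, A_TURN)
try SIG_FAR: (Standby, SIG_FAR) → (Survey, A_TURN)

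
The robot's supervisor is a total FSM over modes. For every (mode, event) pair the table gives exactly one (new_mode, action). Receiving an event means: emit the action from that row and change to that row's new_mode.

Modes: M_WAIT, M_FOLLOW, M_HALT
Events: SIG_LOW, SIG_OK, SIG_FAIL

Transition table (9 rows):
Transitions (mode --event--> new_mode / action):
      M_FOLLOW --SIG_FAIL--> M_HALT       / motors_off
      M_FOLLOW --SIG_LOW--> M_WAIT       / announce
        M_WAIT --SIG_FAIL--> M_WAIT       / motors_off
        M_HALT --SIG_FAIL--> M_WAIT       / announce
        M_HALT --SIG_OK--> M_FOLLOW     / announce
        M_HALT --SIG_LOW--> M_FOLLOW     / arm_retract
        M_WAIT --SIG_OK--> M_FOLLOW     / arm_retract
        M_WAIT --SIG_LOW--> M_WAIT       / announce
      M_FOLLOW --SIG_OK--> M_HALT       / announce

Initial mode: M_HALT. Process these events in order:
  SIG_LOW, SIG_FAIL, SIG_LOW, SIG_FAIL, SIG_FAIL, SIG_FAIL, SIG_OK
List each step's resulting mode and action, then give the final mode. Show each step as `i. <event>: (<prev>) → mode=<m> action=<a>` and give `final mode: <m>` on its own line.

final mode: M_FOLLOW

1. SIG_LOW: (M_HALT) → mode=M_FOLLOW action=arm_retract
2. SIG_FAIL: (M_FOLLOW) → mode=M_HALT action=motors_off
3. SIG_LOW: (M_HALT) → mode=M_FOLLOW action=arm_retract
4. SIG_FAIL: (M_FOLLOW) → mode=M_HALT action=motors_off
5. SIG_FAIL: (M_HALT) → mode=M_WAIT action=announce
6. SIG_FAIL: (M_WAIT) → mode=M_WAIT action=motors_off
7. SIG_OK: (M_WAIT) → mode=M_FOLLOW action=arm_retract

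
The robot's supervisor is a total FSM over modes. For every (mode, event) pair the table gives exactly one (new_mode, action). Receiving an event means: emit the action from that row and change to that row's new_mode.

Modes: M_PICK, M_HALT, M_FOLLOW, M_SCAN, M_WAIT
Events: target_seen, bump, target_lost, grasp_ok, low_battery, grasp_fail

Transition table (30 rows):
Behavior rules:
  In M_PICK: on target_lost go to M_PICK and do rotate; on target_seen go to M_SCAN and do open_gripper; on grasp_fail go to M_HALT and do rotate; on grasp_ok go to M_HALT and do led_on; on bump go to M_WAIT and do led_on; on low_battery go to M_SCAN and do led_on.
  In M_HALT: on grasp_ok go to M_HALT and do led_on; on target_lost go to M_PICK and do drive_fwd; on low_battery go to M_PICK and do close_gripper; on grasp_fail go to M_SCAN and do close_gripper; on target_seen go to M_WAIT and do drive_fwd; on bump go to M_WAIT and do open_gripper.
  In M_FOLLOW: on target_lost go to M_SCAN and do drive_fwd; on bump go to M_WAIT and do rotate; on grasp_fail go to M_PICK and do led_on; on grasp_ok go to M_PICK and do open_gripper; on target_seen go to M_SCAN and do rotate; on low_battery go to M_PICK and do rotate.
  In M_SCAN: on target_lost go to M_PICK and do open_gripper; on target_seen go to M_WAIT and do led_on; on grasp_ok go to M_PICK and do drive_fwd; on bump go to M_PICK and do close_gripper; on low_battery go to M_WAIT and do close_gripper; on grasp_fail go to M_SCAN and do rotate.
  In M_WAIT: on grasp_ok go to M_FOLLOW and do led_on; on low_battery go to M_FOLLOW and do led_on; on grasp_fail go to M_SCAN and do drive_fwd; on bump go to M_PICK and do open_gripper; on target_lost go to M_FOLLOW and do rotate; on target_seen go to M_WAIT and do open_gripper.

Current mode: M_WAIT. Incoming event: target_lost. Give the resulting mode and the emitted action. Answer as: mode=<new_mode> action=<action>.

current mode = M_WAIT; filter table to that mode:
  (M_WAIT, grasp_ok) → (M_FOLLOW, led_on)
  (M_WAIT, low_battery) → (M_FOLLOW, led_on)
  (M_WAIT, grasp_fail) → (M_SCAN, drive_fwd)
  (M_WAIT, bump) → (M_PICK, open_gripper)
  (M_WAIT, target_lost) → (M_FOLLOW, rotate)  ← event matches
  (M_WAIT, target_seen) → (M_WAIT, open_gripper)
event = target_lost selects (M_FOLLOW, rotate)

mode=M_FOLLOW action=rotate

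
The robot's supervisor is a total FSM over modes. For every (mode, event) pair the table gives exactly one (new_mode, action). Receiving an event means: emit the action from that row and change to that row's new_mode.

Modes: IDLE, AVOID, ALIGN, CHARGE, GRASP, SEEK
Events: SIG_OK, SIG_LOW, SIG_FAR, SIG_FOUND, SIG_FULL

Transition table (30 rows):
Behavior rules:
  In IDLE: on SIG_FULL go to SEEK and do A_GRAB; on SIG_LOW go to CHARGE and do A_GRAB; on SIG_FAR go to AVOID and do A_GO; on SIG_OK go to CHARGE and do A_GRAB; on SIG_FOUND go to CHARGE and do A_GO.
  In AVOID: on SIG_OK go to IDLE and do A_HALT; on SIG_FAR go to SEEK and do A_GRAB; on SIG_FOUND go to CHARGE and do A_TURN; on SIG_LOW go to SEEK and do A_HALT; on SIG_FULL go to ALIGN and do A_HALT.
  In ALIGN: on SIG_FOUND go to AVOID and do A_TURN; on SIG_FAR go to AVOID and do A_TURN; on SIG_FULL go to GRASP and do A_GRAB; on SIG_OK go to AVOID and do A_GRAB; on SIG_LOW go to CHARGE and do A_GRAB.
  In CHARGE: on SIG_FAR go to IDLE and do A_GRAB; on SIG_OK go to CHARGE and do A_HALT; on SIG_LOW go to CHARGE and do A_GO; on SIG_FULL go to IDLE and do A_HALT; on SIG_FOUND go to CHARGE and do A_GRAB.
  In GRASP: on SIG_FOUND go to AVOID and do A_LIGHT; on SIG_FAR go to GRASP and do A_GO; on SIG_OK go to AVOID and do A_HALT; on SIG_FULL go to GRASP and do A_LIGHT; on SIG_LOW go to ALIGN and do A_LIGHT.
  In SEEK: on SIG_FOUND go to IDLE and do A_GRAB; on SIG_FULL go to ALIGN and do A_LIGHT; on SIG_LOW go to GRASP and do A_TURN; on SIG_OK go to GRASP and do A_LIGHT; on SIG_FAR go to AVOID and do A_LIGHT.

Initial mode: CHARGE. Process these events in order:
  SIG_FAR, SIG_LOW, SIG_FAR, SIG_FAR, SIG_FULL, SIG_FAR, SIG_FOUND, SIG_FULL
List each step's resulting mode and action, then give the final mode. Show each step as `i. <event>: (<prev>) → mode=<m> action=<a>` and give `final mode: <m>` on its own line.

final mode: IDLE

1. SIG_FAR: (CHARGE) → mode=IDLE action=A_GRAB
2. SIG_LOW: (IDLE) → mode=CHARGE action=A_GRAB
3. SIG_FAR: (CHARGE) → mode=IDLE action=A_GRAB
4. SIG_FAR: (IDLE) → mode=AVOID action=A_GO
5. SIG_FULL: (AVOID) → mode=ALIGN action=A_HALT
6. SIG_FAR: (ALIGN) → mode=AVOID action=A_TURN
7. SIG_FOUND: (AVOID) → mode=CHARGE action=A_TURN
8. SIG_FULL: (CHARGE) → mode=IDLE action=A_HALT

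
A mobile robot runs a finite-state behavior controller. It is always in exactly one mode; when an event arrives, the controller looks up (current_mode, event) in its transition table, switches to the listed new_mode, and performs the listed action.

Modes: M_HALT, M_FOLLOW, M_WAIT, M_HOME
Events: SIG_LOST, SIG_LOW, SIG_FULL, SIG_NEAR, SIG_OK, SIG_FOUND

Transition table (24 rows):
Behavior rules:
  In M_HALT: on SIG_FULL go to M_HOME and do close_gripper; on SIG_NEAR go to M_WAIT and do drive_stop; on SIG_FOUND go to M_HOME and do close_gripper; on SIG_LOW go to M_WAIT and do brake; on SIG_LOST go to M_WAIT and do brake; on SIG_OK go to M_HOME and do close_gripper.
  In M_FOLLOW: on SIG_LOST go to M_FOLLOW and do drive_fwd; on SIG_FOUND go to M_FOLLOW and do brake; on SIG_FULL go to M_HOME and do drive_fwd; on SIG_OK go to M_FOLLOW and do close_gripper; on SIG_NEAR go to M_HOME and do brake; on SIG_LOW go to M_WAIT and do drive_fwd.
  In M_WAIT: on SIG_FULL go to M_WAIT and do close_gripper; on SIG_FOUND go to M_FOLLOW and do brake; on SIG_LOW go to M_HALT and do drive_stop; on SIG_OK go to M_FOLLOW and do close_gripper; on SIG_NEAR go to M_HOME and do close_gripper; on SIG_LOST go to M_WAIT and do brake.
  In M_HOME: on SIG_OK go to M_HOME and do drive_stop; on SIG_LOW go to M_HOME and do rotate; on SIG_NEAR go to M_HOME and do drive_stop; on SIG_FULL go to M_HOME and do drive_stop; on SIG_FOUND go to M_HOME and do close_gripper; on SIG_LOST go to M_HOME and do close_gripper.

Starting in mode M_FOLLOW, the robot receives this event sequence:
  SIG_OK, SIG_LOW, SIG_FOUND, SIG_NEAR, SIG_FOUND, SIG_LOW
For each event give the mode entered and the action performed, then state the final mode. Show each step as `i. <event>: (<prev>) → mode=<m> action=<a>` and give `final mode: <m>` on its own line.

1. SIG_OK: (M_FOLLOW) → mode=M_FOLLOW action=close_gripper
2. SIG_LOW: (M_FOLLOW) → mode=M_WAIT action=drive_fwd
3. SIG_FOUND: (M_WAIT) → mode=M_FOLLOW action=brake
4. SIG_NEAR: (M_FOLLOW) → mode=M_HOME action=brake
5. SIG_FOUND: (M_HOME) → mode=M_HOME action=close_gripper
6. SIG_LOW: (M_HOME) → mode=M_HOME action=rotate

final mode: M_HOME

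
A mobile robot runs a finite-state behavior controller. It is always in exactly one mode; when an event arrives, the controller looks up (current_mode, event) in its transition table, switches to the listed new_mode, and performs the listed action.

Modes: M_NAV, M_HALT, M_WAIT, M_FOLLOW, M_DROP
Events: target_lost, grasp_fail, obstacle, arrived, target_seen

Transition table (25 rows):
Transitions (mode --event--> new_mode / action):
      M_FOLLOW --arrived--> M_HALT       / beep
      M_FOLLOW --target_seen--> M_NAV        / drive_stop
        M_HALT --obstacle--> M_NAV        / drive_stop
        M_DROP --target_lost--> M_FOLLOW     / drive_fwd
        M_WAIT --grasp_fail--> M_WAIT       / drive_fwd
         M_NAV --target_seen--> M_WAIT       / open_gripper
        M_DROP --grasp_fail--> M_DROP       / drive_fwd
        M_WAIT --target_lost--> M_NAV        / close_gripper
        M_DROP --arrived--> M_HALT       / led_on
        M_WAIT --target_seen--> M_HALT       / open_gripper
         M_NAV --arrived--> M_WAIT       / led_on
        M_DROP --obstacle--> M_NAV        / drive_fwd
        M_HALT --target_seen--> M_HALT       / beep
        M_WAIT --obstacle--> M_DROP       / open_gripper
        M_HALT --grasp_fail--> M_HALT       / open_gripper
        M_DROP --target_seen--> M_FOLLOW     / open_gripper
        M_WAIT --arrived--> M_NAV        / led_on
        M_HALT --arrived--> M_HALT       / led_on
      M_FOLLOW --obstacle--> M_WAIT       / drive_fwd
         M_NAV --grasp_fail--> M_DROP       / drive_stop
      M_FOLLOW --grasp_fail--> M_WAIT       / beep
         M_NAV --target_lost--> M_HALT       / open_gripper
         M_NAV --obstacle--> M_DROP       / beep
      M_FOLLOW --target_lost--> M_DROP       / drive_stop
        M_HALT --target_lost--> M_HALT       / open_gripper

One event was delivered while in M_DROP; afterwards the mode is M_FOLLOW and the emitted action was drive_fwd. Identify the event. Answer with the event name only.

try target_lost: (M_DROP, target_lost) → (M_FOLLOW, drive_fwd)  ← matches
try grasp_fail: (M_DROP, grasp_fail) → (M_DROP, drive_fwd)
try obstacle: (M_DROP, obstacle) → (M_NAV, drive_fwd)
try arrived: (M_DROP, arrived) → (M_HALT, led_on)
try target_seen: (M_DROP, target_seen) → (M_FOLLOW, open_gripper)

target_lost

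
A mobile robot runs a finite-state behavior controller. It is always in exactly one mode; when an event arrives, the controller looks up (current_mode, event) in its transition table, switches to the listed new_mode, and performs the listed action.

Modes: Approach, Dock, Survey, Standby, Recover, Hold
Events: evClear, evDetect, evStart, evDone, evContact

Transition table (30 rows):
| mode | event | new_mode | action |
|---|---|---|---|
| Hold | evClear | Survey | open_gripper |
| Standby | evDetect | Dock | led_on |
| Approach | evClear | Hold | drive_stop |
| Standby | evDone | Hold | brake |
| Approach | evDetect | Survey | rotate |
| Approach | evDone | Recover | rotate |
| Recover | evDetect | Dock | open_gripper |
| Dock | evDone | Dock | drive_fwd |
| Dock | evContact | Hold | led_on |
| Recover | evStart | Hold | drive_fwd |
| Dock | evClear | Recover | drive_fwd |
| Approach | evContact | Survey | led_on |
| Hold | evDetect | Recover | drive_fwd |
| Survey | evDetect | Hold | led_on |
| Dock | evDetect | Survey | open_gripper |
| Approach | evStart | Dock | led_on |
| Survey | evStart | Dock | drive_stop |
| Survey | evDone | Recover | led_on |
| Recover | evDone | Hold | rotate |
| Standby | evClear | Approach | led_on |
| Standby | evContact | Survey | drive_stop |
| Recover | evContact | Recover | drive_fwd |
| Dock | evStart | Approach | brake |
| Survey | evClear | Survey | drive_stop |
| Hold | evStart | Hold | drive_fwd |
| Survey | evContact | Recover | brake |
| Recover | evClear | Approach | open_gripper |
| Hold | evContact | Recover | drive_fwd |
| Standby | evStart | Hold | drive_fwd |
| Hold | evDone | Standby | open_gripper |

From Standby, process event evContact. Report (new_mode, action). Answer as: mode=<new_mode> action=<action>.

current mode = Standby; filter table to that mode:
  (Standby, evDetect) → (Dock, led_on)
  (Standby, evDone) → (Hold, brake)
  (Standby, evClear) → (Approach, led_on)
  (Standby, evContact) → (Survey, drive_stop)  ← event matches
  (Standby, evStart) → (Hold, drive_fwd)
event = evContact selects (Survey, drive_stop)

mode=Survey action=drive_stop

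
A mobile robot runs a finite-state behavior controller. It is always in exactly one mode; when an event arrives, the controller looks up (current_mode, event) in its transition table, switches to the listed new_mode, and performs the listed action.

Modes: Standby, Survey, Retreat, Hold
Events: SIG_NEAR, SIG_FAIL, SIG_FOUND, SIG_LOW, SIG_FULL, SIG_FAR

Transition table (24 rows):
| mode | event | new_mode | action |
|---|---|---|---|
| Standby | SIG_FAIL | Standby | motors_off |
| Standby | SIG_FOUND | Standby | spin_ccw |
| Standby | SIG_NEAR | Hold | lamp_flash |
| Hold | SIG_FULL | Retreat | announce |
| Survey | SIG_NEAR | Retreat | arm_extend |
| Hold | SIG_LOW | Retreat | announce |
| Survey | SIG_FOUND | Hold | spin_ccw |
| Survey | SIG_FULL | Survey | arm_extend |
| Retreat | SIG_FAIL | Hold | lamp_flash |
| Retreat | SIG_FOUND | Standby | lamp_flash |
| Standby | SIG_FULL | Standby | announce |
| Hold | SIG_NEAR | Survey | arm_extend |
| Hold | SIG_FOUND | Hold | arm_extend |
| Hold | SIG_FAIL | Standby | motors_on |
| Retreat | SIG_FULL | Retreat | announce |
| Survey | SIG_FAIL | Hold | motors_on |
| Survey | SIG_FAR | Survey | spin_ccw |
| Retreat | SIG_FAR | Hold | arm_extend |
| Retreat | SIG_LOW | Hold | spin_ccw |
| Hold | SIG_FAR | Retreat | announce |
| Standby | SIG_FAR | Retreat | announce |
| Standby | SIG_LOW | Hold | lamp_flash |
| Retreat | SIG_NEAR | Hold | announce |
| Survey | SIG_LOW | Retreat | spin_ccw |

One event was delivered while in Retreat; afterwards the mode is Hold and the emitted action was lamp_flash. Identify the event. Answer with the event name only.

SIG_FAIL

try SIG_NEAR: (Retreat, SIG_NEAR) → (Hold, announce)
try SIG_FAIL: (Retreat, SIG_FAIL) → (Hold, lamp_flash)  ← matches
try SIG_FOUND: (Retreat, SIG_FOUND) → (Standby, lamp_flash)
try SIG_LOW: (Retreat, SIG_LOW) → (Hold, spin_ccw)
try SIG_FULL: (Retreat, SIG_FULL) → (Retreat, announce)
try SIG_FAR: (Retreat, SIG_FAR) → (Hold, arm_extend)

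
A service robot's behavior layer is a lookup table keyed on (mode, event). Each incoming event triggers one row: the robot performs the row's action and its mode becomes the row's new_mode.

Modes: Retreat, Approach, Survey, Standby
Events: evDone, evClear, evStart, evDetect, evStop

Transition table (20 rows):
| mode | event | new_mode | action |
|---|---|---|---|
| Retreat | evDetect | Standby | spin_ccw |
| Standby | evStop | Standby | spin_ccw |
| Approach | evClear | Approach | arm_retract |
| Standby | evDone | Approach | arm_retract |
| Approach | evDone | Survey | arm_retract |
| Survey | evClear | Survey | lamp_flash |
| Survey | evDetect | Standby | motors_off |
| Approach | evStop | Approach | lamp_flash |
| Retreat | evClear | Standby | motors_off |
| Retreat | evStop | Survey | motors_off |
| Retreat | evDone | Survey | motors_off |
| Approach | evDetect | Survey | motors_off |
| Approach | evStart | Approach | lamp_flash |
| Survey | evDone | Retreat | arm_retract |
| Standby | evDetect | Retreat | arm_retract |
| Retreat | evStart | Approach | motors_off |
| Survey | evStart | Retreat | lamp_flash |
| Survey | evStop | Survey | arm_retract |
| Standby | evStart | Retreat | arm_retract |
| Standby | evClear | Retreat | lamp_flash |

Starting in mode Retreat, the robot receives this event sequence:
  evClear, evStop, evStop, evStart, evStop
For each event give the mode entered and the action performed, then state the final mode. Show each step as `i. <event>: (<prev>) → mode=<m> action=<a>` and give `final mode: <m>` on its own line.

final mode: Survey

1. evClear: (Retreat) → mode=Standby action=motors_off
2. evStop: (Standby) → mode=Standby action=spin_ccw
3. evStop: (Standby) → mode=Standby action=spin_ccw
4. evStart: (Standby) → mode=Retreat action=arm_retract
5. evStop: (Retreat) → mode=Survey action=motors_off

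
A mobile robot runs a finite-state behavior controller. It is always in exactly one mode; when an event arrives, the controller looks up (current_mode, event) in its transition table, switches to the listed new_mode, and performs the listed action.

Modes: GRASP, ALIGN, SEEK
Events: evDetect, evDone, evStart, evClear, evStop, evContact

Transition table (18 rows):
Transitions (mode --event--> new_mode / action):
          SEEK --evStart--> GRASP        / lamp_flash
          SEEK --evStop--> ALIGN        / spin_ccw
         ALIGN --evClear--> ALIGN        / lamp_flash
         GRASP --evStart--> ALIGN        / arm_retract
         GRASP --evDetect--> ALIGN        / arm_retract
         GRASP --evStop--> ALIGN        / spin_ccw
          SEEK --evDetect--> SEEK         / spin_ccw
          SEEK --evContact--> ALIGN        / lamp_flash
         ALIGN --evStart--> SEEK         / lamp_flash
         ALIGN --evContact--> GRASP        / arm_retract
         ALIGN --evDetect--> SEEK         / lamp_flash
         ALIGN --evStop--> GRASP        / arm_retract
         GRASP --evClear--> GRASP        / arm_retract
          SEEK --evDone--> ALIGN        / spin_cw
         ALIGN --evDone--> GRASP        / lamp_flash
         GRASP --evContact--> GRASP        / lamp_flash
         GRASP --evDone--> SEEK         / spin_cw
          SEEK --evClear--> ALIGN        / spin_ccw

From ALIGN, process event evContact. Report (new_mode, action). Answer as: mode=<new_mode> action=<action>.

current mode = ALIGN; filter table to that mode:
  (ALIGN, evClear) → (ALIGN, lamp_flash)
  (ALIGN, evStart) → (SEEK, lamp_flash)
  (ALIGN, evContact) → (GRASP, arm_retract)  ← event matches
  (ALIGN, evDetect) → (SEEK, lamp_flash)
  (ALIGN, evStop) → (GRASP, arm_retract)
  (ALIGN, evDone) → (GRASP, lamp_flash)
event = evContact selects (GRASP, arm_retract)

mode=GRASP action=arm_retract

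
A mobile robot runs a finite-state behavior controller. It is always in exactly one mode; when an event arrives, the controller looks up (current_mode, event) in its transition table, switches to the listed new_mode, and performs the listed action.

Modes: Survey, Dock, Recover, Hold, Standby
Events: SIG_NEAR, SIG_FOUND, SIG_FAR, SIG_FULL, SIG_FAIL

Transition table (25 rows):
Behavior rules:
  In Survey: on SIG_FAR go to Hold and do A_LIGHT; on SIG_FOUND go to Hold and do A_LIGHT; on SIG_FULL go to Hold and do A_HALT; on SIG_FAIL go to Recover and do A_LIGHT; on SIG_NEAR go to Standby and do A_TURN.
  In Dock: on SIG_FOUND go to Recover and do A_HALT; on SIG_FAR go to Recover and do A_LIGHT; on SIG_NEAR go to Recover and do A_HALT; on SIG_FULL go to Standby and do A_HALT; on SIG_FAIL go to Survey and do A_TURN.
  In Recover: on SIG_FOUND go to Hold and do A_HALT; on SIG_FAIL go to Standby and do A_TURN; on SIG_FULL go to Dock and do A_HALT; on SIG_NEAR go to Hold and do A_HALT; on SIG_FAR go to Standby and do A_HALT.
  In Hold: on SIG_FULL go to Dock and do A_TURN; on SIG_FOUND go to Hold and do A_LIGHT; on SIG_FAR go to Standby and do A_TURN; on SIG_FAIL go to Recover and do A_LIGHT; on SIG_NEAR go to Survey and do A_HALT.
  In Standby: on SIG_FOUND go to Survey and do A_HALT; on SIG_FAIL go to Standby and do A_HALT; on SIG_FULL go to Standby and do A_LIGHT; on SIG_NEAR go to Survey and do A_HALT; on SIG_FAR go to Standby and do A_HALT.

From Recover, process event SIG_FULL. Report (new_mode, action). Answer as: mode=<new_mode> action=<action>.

mode=Dock action=A_HALT

current mode = Recover; filter table to that mode:
  (Recover, SIG_FOUND) → (Hold, A_HALT)
  (Recover, SIG_FAIL) → (Standby, A_TURN)
  (Recover, SIG_FULL) → (Dock, A_HALT)  ← event matches
  (Recover, SIG_NEAR) → (Hold, A_HALT)
  (Recover, SIG_FAR) → (Standby, A_HALT)
event = SIG_FULL selects (Dock, A_HALT)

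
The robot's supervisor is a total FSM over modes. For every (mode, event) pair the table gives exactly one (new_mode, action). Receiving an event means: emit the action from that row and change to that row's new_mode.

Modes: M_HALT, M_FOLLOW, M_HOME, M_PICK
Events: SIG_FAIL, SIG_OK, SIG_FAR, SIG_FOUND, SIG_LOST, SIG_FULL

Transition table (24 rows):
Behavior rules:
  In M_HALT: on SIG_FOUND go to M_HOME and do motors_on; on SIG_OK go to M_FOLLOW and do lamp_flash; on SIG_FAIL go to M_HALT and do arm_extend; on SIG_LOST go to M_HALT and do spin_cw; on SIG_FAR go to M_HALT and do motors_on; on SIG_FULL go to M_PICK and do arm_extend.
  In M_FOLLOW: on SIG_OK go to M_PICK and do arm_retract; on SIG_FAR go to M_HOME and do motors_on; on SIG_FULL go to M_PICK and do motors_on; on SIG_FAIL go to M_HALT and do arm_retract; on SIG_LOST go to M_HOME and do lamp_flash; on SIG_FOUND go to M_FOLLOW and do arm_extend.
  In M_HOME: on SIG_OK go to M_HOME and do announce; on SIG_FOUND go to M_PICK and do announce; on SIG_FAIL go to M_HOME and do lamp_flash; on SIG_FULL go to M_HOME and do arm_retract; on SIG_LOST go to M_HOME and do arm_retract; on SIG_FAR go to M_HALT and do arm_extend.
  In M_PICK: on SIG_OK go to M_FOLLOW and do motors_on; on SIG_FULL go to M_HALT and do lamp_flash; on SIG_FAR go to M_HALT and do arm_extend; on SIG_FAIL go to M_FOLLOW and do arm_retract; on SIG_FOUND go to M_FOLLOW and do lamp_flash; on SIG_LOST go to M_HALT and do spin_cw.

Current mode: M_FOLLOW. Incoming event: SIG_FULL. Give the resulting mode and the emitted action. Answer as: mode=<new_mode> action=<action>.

mode=M_PICK action=motors_on

current mode = M_FOLLOW; filter table to that mode:
  (M_FOLLOW, SIG_OK) → (M_PICK, arm_retract)
  (M_FOLLOW, SIG_FAR) → (M_HOME, motors_on)
  (M_FOLLOW, SIG_FULL) → (M_PICK, motors_on)  ← event matches
  (M_FOLLOW, SIG_FAIL) → (M_HALT, arm_retract)
  (M_FOLLOW, SIG_LOST) → (M_HOME, lamp_flash)
  (M_FOLLOW, SIG_FOUND) → (M_FOLLOW, arm_extend)
event = SIG_FULL selects (M_PICK, motors_on)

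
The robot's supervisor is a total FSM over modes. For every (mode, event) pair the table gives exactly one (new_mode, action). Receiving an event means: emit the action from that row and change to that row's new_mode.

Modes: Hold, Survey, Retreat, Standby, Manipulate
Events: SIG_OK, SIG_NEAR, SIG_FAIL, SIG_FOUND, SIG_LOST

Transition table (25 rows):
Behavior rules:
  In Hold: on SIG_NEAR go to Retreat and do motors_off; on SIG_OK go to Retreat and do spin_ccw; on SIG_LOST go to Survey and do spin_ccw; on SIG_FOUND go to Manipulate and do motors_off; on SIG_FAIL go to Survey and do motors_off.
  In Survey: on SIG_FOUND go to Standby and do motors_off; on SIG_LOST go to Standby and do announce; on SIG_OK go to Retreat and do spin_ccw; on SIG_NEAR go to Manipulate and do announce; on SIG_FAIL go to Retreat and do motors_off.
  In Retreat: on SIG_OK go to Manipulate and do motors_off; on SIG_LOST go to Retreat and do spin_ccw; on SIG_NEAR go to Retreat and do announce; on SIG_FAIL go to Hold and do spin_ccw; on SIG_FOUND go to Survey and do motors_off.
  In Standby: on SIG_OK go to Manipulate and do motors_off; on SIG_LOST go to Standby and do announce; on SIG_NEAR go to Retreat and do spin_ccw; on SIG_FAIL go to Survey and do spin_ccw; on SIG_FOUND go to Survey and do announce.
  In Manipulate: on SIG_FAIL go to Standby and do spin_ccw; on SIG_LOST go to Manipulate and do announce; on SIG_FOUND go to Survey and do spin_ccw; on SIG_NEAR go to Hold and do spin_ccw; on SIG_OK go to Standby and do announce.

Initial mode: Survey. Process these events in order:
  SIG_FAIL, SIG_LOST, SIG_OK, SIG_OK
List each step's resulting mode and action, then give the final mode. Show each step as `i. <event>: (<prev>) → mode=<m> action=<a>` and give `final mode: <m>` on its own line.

1. SIG_FAIL: (Survey) → mode=Retreat action=motors_off
2. SIG_LOST: (Retreat) → mode=Retreat action=spin_ccw
3. SIG_OK: (Retreat) → mode=Manipulate action=motors_off
4. SIG_OK: (Manipulate) → mode=Standby action=announce

final mode: Standby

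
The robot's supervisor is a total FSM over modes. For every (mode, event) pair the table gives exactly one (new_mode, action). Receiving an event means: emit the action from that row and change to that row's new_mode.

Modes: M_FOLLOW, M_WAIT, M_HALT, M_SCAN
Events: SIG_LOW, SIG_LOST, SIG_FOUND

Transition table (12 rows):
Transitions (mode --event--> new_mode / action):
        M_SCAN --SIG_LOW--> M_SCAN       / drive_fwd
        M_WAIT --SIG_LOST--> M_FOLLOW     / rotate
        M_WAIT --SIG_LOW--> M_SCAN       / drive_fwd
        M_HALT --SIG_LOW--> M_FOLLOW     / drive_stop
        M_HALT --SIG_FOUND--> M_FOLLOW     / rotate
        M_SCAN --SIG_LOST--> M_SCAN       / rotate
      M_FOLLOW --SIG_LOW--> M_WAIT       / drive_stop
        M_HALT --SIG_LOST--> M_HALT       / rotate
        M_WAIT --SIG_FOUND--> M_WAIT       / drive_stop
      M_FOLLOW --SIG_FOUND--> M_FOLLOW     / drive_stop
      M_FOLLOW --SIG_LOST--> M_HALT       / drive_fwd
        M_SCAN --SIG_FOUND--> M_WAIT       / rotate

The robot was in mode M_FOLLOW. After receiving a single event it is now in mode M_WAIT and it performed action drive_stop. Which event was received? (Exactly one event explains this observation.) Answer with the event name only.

try SIG_LOW: (M_FOLLOW, SIG_LOW) → (M_WAIT, drive_stop)  ← matches
try SIG_LOST: (M_FOLLOW, SIG_LOST) → (M_HALT, drive_fwd)
try SIG_FOUND: (M_FOLLOW, SIG_FOUND) → (M_FOLLOW, drive_stop)

SIG_LOW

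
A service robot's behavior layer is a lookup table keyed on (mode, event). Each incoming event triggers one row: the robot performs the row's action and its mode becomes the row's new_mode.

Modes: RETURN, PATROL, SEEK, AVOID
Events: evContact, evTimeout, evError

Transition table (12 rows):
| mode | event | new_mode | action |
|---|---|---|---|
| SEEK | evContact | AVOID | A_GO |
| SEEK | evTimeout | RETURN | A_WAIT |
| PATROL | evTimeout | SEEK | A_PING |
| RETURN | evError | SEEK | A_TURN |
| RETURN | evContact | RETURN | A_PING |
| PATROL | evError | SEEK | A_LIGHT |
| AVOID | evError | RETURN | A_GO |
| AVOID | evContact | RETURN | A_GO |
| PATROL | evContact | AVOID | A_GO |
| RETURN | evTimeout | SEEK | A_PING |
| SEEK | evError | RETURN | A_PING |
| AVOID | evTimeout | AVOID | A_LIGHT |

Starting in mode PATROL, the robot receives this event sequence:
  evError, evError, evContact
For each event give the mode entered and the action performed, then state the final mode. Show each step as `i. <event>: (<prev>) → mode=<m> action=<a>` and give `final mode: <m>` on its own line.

final mode: RETURN

1. evError: (PATROL) → mode=SEEK action=A_LIGHT
2. evError: (SEEK) → mode=RETURN action=A_PING
3. evContact: (RETURN) → mode=RETURN action=A_PING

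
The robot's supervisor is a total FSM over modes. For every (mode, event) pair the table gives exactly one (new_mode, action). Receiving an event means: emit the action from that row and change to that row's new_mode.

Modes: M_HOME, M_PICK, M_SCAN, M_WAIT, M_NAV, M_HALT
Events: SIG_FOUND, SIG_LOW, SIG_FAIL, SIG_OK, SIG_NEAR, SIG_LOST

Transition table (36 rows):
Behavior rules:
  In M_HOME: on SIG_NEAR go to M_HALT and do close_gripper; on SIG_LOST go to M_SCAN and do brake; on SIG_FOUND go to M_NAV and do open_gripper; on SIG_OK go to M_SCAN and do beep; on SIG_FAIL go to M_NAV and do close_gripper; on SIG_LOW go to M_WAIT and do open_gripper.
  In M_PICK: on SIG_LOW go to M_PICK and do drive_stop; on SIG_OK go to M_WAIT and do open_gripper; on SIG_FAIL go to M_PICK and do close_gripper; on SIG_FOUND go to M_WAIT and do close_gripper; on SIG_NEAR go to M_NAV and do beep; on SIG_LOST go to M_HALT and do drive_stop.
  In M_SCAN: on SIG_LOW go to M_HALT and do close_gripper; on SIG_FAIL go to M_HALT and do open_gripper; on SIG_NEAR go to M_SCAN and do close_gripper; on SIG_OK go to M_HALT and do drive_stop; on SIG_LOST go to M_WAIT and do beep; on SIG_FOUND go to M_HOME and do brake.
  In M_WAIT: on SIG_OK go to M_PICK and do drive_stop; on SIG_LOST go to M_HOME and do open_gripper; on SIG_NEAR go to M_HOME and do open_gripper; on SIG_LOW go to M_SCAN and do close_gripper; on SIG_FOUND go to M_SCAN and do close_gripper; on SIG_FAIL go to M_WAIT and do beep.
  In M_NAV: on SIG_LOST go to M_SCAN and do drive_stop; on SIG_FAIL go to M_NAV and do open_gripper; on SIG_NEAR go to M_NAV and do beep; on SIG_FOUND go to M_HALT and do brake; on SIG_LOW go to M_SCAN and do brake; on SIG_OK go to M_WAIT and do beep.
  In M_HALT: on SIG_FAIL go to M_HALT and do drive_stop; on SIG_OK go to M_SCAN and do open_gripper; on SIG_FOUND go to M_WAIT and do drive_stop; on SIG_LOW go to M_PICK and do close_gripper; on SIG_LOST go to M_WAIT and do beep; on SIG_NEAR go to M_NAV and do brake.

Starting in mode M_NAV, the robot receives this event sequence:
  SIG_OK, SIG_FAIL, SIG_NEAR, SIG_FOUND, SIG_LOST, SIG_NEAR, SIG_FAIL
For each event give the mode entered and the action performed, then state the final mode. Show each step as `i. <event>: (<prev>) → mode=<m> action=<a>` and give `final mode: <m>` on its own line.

1. SIG_OK: (M_NAV) → mode=M_WAIT action=beep
2. SIG_FAIL: (M_WAIT) → mode=M_WAIT action=beep
3. SIG_NEAR: (M_WAIT) → mode=M_HOME action=open_gripper
4. SIG_FOUND: (M_HOME) → mode=M_NAV action=open_gripper
5. SIG_LOST: (M_NAV) → mode=M_SCAN action=drive_stop
6. SIG_NEAR: (M_SCAN) → mode=M_SCAN action=close_gripper
7. SIG_FAIL: (M_SCAN) → mode=M_HALT action=open_gripper

final mode: M_HALT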